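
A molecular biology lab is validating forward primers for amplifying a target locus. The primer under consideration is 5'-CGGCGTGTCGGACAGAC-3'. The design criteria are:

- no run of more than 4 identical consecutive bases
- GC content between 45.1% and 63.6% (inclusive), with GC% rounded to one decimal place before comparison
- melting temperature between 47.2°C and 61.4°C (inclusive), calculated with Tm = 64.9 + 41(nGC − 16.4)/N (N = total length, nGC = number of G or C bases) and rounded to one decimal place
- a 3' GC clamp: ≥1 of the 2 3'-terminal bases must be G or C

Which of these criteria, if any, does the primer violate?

Base counts: A=3, T=2, G=7, C=5 (length 17).
homopolymer run: longest run = 2 ✓
GC content: GC 12/17 = 70.6%, outside 45.1–63.6% ✗
Tm: Tm = 64.9 + 41·(12 − 16.4)/17 = 54.3°C ✓
GC clamp: 3' end AC has 1 G/C ✓

Fails: GC content.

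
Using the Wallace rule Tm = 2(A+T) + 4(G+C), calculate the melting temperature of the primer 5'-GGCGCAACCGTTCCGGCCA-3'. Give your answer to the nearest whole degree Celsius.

Base counts: A=3, T=2, G=6, C=8 (length 19).
Tm = 2·(3+2) + 4·(6+8) = 2·5 + 4·14 = 10 + 56 = 66°C.

66°C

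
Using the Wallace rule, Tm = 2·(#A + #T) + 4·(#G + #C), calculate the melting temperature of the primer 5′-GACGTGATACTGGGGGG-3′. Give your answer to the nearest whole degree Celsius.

56°C

Base counts: A=3, T=3, G=9, C=2 (length 17).
Tm = 2·(3+3) + 4·(9+2) = 2·6 + 4·11 = 12 + 44 = 56°C.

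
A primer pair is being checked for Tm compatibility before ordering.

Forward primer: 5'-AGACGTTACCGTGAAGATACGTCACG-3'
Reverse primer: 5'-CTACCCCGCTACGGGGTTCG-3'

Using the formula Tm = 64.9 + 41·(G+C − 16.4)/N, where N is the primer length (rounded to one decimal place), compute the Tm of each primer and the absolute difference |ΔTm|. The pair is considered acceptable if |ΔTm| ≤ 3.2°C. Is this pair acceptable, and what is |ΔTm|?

Forward: G+C = 13, N = 26 → Tm = 64.9 + 41·(13 − 16.4)/26 = 59.5°C.
Reverse: G+C = 14, N = 20 → Tm = 64.9 + 41·(14 − 16.4)/20 = 60.0°C.
|ΔTm| = |59.5 − 60.0| = 0.5°C, ≤ 3.2°C.

|ΔTm| = 0.5°C; the pair is acceptable.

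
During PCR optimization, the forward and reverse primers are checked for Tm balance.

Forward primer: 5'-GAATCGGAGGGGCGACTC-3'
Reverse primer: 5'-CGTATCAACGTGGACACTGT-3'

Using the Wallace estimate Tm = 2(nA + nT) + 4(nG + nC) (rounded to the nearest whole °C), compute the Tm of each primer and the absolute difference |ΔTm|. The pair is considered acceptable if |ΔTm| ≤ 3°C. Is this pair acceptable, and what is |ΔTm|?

Forward: A=4 T=2 G=8 C=4 → Tm = 2·6 + 4·12 = 60°C.
Reverse: A=5 T=5 G=5 C=5 → Tm = 2·10 + 4·10 = 60°C.
|ΔTm| = |60 − 60| = 0°C, ≤ 3°C.

|ΔTm| = 0°C; the pair is acceptable.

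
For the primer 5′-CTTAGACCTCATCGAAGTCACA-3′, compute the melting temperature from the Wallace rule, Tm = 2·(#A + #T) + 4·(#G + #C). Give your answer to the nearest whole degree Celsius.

64°C

Base counts: A=7, T=5, G=3, C=7 (length 22).
Tm = 2·(7+5) + 4·(3+7) = 2·12 + 4·10 = 24 + 40 = 64°C.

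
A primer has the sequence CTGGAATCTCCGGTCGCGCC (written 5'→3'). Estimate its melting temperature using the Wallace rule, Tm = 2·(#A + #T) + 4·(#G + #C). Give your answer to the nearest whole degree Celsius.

68°C

Base counts: A=2, T=4, G=6, C=8 (length 20).
Tm = 2·(2+4) + 4·(6+8) = 2·6 + 4·14 = 12 + 56 = 68°C.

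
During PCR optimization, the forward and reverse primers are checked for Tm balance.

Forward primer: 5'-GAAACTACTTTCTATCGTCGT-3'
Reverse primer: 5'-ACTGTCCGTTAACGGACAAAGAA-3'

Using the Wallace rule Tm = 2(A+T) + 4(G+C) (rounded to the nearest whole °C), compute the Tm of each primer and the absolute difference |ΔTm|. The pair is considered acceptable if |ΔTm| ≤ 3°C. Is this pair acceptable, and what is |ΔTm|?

Forward: A=5 T=8 G=3 C=5 → Tm = 2·13 + 4·8 = 58°C.
Reverse: A=9 T=4 G=5 C=5 → Tm = 2·13 + 4·10 = 66°C.
|ΔTm| = |58 − 66| = 8°C, > 3°C.

|ΔTm| = 8°C; the pair is not acceptable.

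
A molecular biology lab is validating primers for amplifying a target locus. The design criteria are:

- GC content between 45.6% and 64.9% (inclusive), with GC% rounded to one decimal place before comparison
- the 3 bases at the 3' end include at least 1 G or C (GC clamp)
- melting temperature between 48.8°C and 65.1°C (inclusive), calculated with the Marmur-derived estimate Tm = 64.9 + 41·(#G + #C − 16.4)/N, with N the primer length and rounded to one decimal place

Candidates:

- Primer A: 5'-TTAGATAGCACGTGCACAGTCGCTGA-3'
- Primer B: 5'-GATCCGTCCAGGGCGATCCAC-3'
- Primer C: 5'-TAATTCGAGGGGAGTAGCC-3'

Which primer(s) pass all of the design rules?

Primer A (26 nt, A=7 T=6 G=7 C=6): GC 13/26 = 50.0% ✓; 3' end TGA has 1 G/C ✓; Tm = 64.9 + 41·(13 − 16.4)/26 = 59.5°C ✓ — passes.
Primer B (21 nt, A=4 T=3 G=6 C=8): GC 14/21 = 66.7%, outside 45.6–64.9% ✗; 3' end CAC has 2 G/C ✓; Tm = 64.9 + 41·(14 − 16.4)/21 = 60.2°C ✓ — fails.
Primer C (19 nt, A=5 T=4 G=7 C=3): GC 10/19 = 52.6% ✓; 3' end GCC has 3 G/C ✓; Tm = 64.9 + 41·(10 − 16.4)/19 = 51.1°C ✓ — passes.

Primer A and Primer C.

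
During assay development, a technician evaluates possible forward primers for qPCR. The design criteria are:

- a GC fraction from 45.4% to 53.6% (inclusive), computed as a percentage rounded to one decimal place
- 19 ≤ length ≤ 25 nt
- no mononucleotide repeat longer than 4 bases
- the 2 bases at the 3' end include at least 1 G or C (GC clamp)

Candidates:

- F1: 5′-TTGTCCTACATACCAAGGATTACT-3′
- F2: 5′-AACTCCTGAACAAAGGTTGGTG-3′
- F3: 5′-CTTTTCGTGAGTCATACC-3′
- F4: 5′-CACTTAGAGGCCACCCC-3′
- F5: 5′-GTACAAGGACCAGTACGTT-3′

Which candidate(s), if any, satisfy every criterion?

F2 only.

F1 (24 nt, A=7 T=8 G=3 C=6): GC 9/24 = 37.5%, outside 45.4–53.6% ✗; length 24 ✓; longest run = 2 ✓; 3' end CT has 1 G/C ✓ — fails.
F2 (22 nt, A=7 T=5 G=6 C=4): GC 10/22 = 45.5% ✓; length 22 ✓; longest run = 3 ✓; 3' end TG has 1 G/C ✓ — passes.
F3 (18 nt, A=3 T=7 G=3 C=5): GC 8/18 = 44.4%, outside 45.4–53.6% ✗; length 18, outside 19–25 ✗; longest run = 4 ✓; 3' end CC has 2 G/C ✓ — fails.
F4 (17 nt, A=4 T=2 G=3 C=8): GC 11/17 = 64.7%, outside 45.4–53.6% ✗; length 17, outside 19–25 ✗; longest run = 4 ✓; 3' end CC has 2 G/C ✓ — fails.
F5 (19 nt, A=6 T=4 G=5 C=4): GC 9/19 = 47.4% ✓; length 19 ✓; longest run = 2 ✓; 3' end TT has 0 G/C, need ≥1 ✗ — fails.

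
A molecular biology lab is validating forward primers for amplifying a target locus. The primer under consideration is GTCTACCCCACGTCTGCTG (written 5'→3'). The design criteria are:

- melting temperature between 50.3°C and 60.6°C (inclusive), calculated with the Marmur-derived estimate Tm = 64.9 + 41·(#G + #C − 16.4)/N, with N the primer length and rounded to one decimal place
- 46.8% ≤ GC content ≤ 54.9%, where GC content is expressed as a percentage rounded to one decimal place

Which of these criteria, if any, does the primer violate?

Fails: GC content.

Base counts: A=2, T=5, G=4, C=8 (length 19).
Tm: Tm = 64.9 + 41·(12 − 16.4)/19 = 55.4°C ✓
GC content: GC 12/19 = 63.2%, outside 46.8–54.9% ✗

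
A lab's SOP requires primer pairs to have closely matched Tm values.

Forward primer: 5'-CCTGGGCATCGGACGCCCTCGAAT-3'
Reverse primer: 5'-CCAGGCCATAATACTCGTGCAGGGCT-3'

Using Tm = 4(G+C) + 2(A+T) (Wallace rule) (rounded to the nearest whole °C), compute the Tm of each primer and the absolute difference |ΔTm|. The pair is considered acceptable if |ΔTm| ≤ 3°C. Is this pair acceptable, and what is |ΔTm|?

Forward: A=4 T=4 G=7 C=9 → Tm = 2·8 + 4·16 = 80°C.
Reverse: A=6 T=5 G=7 C=8 → Tm = 2·11 + 4·15 = 82°C.
|ΔTm| = |80 − 82| = 2°C, ≤ 3°C.

|ΔTm| = 2°C; the pair is acceptable.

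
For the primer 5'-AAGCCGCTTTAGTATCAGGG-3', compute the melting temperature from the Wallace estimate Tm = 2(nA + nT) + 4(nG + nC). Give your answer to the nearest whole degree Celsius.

Base counts: A=5, T=5, G=6, C=4 (length 20).
Tm = 2·(5+5) + 4·(6+4) = 2·10 + 4·10 = 20 + 40 = 60°C.

60°C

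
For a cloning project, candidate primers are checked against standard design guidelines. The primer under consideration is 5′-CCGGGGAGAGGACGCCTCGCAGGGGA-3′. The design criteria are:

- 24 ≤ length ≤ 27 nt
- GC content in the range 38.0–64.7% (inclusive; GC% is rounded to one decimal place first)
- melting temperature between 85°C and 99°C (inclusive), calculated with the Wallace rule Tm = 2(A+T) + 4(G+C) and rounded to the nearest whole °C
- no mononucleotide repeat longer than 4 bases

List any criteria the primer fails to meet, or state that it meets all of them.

Fails: GC content.

Base counts: A=5, T=1, G=13, C=7 (length 26).
length: length 26 ✓
GC content: GC 20/26 = 76.9%, outside 38.0–64.7% ✗
Tm: Tm = 2·6 + 4·20 = 92°C ✓
homopolymer run: longest run = 4 ✓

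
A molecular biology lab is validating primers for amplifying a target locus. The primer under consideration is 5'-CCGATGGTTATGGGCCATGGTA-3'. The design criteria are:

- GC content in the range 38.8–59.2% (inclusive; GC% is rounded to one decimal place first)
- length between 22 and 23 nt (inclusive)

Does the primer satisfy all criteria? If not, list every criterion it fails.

Meets all criteria.

Base counts: A=4, T=6, G=8, C=4 (length 22).
GC content: GC 12/22 = 54.5% ✓
length: length 22 ✓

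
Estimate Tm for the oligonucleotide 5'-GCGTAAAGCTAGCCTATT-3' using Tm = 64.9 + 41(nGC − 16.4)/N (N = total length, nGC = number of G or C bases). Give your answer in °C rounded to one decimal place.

Base counts: A=5, T=5, G=4, C=4; G+C = 8, N = 18.
Tm = 64.9 + 41·(8 − 16.4)/18 = 64.9 + -344.40/18 = 45.8°C.

45.8°C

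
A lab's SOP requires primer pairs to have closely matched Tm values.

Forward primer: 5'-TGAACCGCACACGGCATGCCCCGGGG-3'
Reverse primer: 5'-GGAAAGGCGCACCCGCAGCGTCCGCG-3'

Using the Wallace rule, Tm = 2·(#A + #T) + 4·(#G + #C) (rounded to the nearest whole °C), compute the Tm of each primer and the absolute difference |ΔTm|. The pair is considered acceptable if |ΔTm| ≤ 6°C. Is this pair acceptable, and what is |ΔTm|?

|ΔTm| = 2°C; the pair is acceptable.

Forward: A=5 T=2 G=9 C=10 → Tm = 2·7 + 4·19 = 90°C.
Reverse: A=5 T=1 G=10 C=10 → Tm = 2·6 + 4·20 = 92°C.
|ΔTm| = |90 − 92| = 2°C, ≤ 6°C.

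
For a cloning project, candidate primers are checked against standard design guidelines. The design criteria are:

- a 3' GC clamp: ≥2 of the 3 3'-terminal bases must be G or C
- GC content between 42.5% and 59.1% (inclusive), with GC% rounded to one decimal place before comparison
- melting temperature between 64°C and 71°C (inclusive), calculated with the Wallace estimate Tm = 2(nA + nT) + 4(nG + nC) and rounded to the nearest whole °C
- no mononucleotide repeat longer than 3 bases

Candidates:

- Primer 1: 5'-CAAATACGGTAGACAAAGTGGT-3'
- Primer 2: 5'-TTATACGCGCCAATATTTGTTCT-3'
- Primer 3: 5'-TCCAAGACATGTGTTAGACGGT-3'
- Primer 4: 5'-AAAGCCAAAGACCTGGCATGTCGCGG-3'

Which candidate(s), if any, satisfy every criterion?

Primer 3 only.

Primer 1 (22 nt, A=9 T=4 G=6 C=3): 3' end GGT has 2 G/C ✓; GC 9/22 = 40.9%, outside 42.5–59.1% ✗; Tm = 2·13 + 4·9 = 62°C, outside 64–71°C ✗; longest run = 3 ✓ — fails.
Primer 2 (23 nt, A=5 T=10 G=3 C=5): 3' end TCT has 1 G/C, need ≥2 ✗; GC 8/23 = 34.8%, outside 42.5–59.1% ✗; Tm = 2·15 + 4·8 = 62°C, outside 64–71°C ✗; longest run = 3 ✓ — fails.
Primer 3 (22 nt, A=6 T=6 G=6 C=4): 3' end GGT has 2 G/C ✓; GC 10/22 = 45.5% ✓; Tm = 2·12 + 4·10 = 64°C ✓; longest run = 2 ✓ — passes.
Primer 4 (26 nt, A=8 T=3 G=8 C=7): 3' end CGG has 3 G/C ✓; GC 15/26 = 57.7% ✓; Tm = 2·11 + 4·15 = 82°C, outside 64–71°C ✗; longest run = 3 ✓ — fails.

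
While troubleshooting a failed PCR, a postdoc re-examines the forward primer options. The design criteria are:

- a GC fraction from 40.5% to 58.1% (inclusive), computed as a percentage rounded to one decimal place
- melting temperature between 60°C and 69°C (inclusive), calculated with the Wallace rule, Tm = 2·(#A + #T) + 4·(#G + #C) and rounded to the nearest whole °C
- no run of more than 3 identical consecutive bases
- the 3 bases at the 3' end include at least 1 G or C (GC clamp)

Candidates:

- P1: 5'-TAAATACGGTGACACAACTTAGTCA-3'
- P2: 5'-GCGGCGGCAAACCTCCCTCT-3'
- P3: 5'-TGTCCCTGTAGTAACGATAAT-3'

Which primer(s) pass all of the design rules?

P1 (25 nt, A=10 T=6 G=4 C=5): GC 9/25 = 36.0%, outside 40.5–58.1% ✗; Tm = 2·16 + 4·9 = 68°C ✓; longest run = 3 ✓; 3' end TCA has 1 G/C ✓ — fails.
P2 (20 nt, A=3 T=3 G=5 C=9): GC 14/20 = 70.0%, outside 40.5–58.1% ✗; Tm = 2·6 + 4·14 = 68°C ✓; longest run = 3 ✓; 3' end TCT has 1 G/C ✓ — fails.
P3 (21 nt, A=6 T=7 G=4 C=4): GC 8/21 = 38.1%, outside 40.5–58.1% ✗; Tm = 2·13 + 4·8 = 58°C, outside 60–69°C ✗; longest run = 3 ✓; 3' end AAT has 0 G/C, need ≥1 ✗ — fails.

None of the candidates satisfy all criteria.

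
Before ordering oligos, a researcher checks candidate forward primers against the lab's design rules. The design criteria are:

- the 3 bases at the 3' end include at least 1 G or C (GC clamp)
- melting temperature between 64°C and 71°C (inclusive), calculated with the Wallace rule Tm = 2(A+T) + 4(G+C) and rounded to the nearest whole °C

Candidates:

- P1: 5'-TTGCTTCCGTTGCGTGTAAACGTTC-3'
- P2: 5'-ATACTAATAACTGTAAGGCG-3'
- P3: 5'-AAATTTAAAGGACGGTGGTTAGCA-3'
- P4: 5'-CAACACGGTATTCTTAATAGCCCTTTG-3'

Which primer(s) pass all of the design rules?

P1 (25 nt, A=3 T=10 G=6 C=6): 3' end TTC has 1 G/C ✓; Tm = 2·13 + 4·12 = 74°C, outside 64–71°C ✗ — fails.
P2 (20 nt, A=8 T=5 G=4 C=3): 3' end GCG has 3 G/C ✓; Tm = 2·13 + 4·7 = 54°C, outside 64–71°C ✗ — fails.
P3 (24 nt, A=9 T=6 G=7 C=2): 3' end GCA has 2 G/C ✓; Tm = 2·15 + 4·9 = 66°C ✓ — passes.
P4 (27 nt, A=7 T=9 G=4 C=7): 3' end TTG has 1 G/C ✓; Tm = 2·16 + 4·11 = 76°C, outside 64–71°C ✗ — fails.

P3 only.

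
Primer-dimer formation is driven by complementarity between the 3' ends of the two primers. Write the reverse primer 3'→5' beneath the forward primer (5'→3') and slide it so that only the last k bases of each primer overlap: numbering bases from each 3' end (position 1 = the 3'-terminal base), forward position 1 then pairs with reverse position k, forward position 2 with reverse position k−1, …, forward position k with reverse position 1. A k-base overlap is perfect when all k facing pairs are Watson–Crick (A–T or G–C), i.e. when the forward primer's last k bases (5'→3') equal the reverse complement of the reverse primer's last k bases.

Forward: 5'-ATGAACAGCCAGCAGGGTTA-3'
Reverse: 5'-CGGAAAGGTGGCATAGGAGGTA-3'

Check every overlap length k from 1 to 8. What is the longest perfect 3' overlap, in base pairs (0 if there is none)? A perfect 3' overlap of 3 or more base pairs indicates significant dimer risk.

Last 8 bases (5'→3') — forward …CAGGGTTA, reverse …AGGAGGTA.
Reverse complement of the reverse primer's last 8 bases: TACCTCCT; its first k bases are the reverse complement of the reverse primer's last k bases, so a perfect k-base overlap needs the forward primer's last k bases to equal them.
Comparing (forward last k vs required): k=1: A vs T ✗; k=2: TA vs TA ✓; k=3: TTA vs TAC ✗; k=4: GTTA vs TACC ✗; k=5: GGTTA vs TACCT ✗; k=6: GGGTTA vs TACCTC ✗; k=7: AGGGTTA vs TACCTCC ✗; k=8: CAGGGTTA vs TACCTCCT ✗.
Only k = 2 is perfect, so the longest perfect 3' overlap is 2.

Longest perfect overlap: 2 complementary base pairs; below the dimer-risk threshold (threshold 3).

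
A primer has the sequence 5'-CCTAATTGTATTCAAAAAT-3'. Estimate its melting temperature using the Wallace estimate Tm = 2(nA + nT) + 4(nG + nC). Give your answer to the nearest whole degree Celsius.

46°C

Base counts: A=8, T=7, G=1, C=3 (length 19).
Tm = 2·(8+7) + 4·(1+3) = 2·15 + 4·4 = 30 + 16 = 46°C.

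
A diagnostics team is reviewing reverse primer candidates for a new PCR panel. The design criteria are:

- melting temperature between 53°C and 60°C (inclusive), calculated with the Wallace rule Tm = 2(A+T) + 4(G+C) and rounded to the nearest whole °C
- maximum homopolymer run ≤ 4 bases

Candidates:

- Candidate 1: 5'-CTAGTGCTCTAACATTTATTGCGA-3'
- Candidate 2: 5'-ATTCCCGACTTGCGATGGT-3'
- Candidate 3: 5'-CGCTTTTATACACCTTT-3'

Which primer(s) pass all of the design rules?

Candidate 1 (24 nt, A=6 T=9 G=4 C=5): Tm = 2·15 + 4·9 = 66°C, outside 53–60°C ✗; longest run = 3 ✓ — fails.
Candidate 2 (19 nt, A=3 T=6 G=5 C=5): Tm = 2·9 + 4·10 = 58°C ✓; longest run = 3 ✓ — passes.
Candidate 3 (17 nt, A=3 T=8 G=1 C=5): Tm = 2·11 + 4·6 = 46°C, outside 53–60°C ✗; longest run = 4 ✓ — fails.

Candidate 2 only.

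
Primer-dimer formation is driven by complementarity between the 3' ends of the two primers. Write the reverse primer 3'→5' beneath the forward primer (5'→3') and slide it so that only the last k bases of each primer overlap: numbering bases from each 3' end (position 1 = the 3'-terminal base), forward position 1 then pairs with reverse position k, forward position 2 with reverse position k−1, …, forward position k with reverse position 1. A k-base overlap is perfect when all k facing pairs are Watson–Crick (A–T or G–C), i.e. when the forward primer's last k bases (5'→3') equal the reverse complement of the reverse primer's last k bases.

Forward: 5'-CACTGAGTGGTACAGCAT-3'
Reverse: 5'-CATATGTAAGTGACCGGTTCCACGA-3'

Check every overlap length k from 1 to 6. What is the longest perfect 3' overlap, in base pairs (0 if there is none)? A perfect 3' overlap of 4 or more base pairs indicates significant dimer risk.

Last 6 bases (5'→3') — forward …CAGCAT, reverse …CCACGA.
Reverse complement of the reverse primer's last 6 bases: TCGTGG; its first k bases are the reverse complement of the reverse primer's last k bases, so a perfect k-base overlap needs the forward primer's last k bases to equal them.
Comparing (forward last k vs required): k=1: T vs T ✓; k=2: AT vs TC ✗; k=3: CAT vs TCG ✗; k=4: GCAT vs TCGT ✗; k=5: AGCAT vs TCGTG ✗; k=6: CAGCAT vs TCGTGG ✗.
Only k = 1 is perfect, so the longest perfect 3' overlap is 1.

Longest perfect overlap: 1 complementary base pair; below the dimer-risk threshold (threshold 4).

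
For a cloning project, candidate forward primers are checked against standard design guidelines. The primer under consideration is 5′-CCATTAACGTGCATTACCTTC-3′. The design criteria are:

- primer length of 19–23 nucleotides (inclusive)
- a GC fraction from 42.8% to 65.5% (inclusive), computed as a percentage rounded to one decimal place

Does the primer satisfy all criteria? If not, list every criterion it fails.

Base counts: A=5, T=7, G=2, C=7 (length 21).
length: length 21 ✓
GC content: GC 9/21 = 42.9% ✓

Meets all criteria.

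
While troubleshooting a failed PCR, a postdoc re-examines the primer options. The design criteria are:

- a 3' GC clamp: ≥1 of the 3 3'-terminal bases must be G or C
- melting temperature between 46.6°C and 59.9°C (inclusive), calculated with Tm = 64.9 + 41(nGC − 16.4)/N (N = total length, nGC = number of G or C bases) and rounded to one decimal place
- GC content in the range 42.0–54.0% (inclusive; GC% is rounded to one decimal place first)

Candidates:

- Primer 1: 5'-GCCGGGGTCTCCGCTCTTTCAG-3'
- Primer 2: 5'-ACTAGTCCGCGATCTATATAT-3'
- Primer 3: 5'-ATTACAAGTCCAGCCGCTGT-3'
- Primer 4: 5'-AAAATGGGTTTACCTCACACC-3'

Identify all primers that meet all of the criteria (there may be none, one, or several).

Primer 3 and Primer 4.

Primer 1 (22 nt, A=1 T=6 G=7 C=8): 3' end CAG has 2 G/C ✓; Tm = 64.9 + 41·(15 − 16.4)/22 = 62.3°C, outside 46.6–59.9°C ✗; GC 15/22 = 68.2%, outside 42.0–54.0% ✗ — fails.
Primer 2 (21 nt, A=6 T=7 G=3 C=5): 3' end TAT has 0 G/C, need ≥1 ✗; Tm = 64.9 + 41·(8 − 16.4)/21 = 48.5°C ✓; GC 8/21 = 38.1%, outside 42.0–54.0% ✗ — fails.
Primer 3 (20 nt, A=5 T=5 G=4 C=6): 3' end TGT has 1 G/C ✓; Tm = 64.9 + 41·(10 − 16.4)/20 = 51.8°C ✓; GC 10/20 = 50.0% ✓ — passes.
Primer 4 (21 nt, A=7 T=5 G=3 C=6): 3' end ACC has 2 G/C ✓; Tm = 64.9 + 41·(9 − 16.4)/21 = 50.5°C ✓; GC 9/21 = 42.9% ✓ — passes.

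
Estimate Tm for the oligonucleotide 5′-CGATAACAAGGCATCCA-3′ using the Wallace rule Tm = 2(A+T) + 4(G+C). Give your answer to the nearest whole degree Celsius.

Base counts: A=7, T=2, G=3, C=5 (length 17).
Tm = 2·(7+2) + 4·(3+5) = 2·9 + 4·8 = 18 + 32 = 50°C.

50°C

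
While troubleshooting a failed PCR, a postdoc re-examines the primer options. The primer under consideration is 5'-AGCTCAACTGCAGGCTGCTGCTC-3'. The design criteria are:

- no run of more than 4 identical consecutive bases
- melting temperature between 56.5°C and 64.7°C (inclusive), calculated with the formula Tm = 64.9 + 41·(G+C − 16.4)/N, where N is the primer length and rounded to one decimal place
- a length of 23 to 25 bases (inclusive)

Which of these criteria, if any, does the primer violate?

Base counts: A=4, T=5, G=6, C=8 (length 23).
homopolymer run: longest run = 2 ✓
Tm: Tm = 64.9 + 41·(14 − 16.4)/23 = 60.6°C ✓
length: length 23 ✓

Meets all criteria.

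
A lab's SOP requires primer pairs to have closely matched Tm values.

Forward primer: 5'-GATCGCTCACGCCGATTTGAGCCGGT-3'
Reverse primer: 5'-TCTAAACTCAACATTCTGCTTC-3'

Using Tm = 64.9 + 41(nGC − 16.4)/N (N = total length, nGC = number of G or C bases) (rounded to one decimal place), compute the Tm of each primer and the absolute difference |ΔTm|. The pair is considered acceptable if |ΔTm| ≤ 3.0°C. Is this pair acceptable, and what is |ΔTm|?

|ΔTm| = 15.1°C; the pair is not acceptable.

Forward: G+C = 16, N = 26 → Tm = 64.9 + 41·(16 − 16.4)/26 = 64.3°C.
Reverse: G+C = 8, N = 22 → Tm = 64.9 + 41·(8 − 16.4)/22 = 49.2°C.
|ΔTm| = |64.3 − 49.2| = 15.1°C, > 3.0°C.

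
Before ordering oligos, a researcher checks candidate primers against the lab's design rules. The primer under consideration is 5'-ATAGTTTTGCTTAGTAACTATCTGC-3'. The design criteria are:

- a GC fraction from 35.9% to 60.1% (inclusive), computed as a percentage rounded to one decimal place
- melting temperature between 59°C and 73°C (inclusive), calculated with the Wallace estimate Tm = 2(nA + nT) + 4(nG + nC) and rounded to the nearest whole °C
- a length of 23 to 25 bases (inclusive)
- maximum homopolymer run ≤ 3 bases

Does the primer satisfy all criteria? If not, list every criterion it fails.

Base counts: A=6, T=11, G=4, C=4 (length 25).
GC content: GC 8/25 = 32.0%, outside 35.9–60.1% ✗
Tm: Tm = 2·17 + 4·8 = 66°C ✓
length: length 25 ✓
homopolymer run: longest run = 4, exceeds 3 ✗

Fails: GC content, homopolymer run.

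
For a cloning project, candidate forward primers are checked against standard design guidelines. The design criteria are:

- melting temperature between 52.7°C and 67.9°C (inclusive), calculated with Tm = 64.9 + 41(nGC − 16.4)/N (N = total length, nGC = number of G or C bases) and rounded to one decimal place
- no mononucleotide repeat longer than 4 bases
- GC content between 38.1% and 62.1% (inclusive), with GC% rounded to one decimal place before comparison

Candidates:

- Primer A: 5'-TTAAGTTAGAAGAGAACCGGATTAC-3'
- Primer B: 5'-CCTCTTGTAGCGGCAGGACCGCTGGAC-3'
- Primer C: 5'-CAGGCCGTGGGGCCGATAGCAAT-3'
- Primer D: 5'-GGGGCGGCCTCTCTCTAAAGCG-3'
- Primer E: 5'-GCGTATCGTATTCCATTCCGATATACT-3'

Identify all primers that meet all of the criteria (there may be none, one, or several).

Primer E only.

Primer A (25 nt, A=10 T=6 G=6 C=3): Tm = 64.9 + 41·(9 − 16.4)/25 = 52.8°C ✓; longest run = 2 ✓; GC 9/25 = 36.0%, outside 38.1–62.1% ✗ — fails.
Primer B (27 nt, A=4 T=5 G=9 C=9): Tm = 64.9 + 41·(18 − 16.4)/27 = 67.3°C ✓; longest run = 2 ✓; GC 18/27 = 66.7%, outside 38.1–62.1% ✗ — fails.
Primer C (23 nt, A=5 T=3 G=9 C=6): Tm = 64.9 + 41·(15 − 16.4)/23 = 62.4°C ✓; longest run = 4 ✓; GC 15/23 = 65.2%, outside 38.1–62.1% ✗ — fails.
Primer D (22 nt, A=3 T=4 G=8 C=7): Tm = 64.9 + 41·(15 − 16.4)/22 = 62.3°C ✓; longest run = 4 ✓; GC 15/22 = 68.2%, outside 38.1–62.1% ✗ — fails.
Primer E (27 nt, A=6 T=10 G=4 C=7): Tm = 64.9 + 41·(11 − 16.4)/27 = 56.7°C ✓; longest run = 2 ✓; GC 11/27 = 40.7% ✓ — passes.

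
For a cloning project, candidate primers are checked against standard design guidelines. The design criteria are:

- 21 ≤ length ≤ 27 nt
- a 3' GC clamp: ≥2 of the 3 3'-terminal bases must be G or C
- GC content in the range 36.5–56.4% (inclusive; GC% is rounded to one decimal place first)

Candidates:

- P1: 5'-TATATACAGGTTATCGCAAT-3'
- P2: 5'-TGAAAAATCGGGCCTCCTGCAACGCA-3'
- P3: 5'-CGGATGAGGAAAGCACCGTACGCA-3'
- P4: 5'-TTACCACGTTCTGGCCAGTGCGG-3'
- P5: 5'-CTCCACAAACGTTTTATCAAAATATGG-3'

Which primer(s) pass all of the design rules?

P2 only.

P1 (20 nt, A=7 T=7 G=3 C=3): length 20, outside 21–27 ✗; 3' end AAT has 0 G/C, need ≥2 ✗; GC 6/20 = 30.0%, outside 36.5–56.4% ✗ — fails.
P2 (26 nt, A=8 T=4 G=6 C=8): length 26 ✓; 3' end GCA has 2 G/C ✓; GC 14/26 = 53.8% ✓ — passes.
P3 (24 nt, A=8 T=2 G=8 C=6): length 24 ✓; 3' end GCA has 2 G/C ✓; GC 14/24 = 58.3%, outside 36.5–56.4% ✗ — fails.
P4 (23 nt, A=3 T=6 G=7 C=7): length 23 ✓; 3' end CGG has 3 G/C ✓; GC 14/23 = 60.9%, outside 36.5–56.4% ✗ — fails.
P5 (27 nt, A=10 T=8 G=3 C=6): length 27 ✓; 3' end TGG has 2 G/C ✓; GC 9/27 = 33.3%, outside 36.5–56.4% ✗ — fails.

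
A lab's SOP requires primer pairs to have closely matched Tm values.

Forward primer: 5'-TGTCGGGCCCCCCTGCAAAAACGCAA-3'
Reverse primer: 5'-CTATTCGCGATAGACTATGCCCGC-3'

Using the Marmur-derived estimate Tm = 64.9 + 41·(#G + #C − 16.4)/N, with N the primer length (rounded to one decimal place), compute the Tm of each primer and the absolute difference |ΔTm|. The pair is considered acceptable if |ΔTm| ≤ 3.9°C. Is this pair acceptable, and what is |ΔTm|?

|ΔTm| = 5.2°C; the pair is not acceptable.

Forward: G+C = 16, N = 26 → Tm = 64.9 + 41·(16 − 16.4)/26 = 64.3°C.
Reverse: G+C = 13, N = 24 → Tm = 64.9 + 41·(13 − 16.4)/24 = 59.1°C.
|ΔTm| = |64.3 − 59.1| = 5.2°C, > 3.9°C.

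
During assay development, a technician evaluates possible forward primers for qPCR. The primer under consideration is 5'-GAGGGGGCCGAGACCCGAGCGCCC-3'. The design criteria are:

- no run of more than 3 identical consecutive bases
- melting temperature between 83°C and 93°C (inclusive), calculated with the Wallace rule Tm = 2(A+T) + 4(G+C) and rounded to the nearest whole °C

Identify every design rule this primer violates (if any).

Base counts: A=4, T=0, G=11, C=9 (length 24).
homopolymer run: longest run = 5, exceeds 3 ✗
Tm: Tm = 2·4 + 4·20 = 88°C ✓

Fails: homopolymer run.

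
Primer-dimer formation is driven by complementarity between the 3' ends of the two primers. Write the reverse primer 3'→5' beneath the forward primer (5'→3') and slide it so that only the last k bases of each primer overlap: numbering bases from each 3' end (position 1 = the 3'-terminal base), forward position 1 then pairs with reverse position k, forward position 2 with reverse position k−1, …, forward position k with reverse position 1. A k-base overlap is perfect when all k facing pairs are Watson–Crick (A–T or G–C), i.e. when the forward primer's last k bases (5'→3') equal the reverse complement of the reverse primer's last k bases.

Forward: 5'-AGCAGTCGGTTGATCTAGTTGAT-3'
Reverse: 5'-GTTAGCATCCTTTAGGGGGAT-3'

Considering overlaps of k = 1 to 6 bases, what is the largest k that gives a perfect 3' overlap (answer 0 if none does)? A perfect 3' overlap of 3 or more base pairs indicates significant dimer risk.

Last 6 bases (5'→3') — forward …GTTGAT, reverse …GGGGAT.
Reverse complement of the reverse primer's last 6 bases: ATCCCC; its first k bases are the reverse complement of the reverse primer's last k bases, so a perfect k-base overlap needs the forward primer's last k bases to equal them.
Comparing (forward last k vs required): k=1: T vs A ✗; k=2: AT vs AT ✓; k=3: GAT vs ATC ✗; k=4: TGAT vs ATCC ✗; k=5: TTGAT vs ATCCC ✗; k=6: GTTGAT vs ATCCCC ✗.
Only k = 2 is perfect, so the longest perfect 3' overlap is 2.

Longest perfect overlap: 2 complementary base pairs; below the dimer-risk threshold (threshold 3).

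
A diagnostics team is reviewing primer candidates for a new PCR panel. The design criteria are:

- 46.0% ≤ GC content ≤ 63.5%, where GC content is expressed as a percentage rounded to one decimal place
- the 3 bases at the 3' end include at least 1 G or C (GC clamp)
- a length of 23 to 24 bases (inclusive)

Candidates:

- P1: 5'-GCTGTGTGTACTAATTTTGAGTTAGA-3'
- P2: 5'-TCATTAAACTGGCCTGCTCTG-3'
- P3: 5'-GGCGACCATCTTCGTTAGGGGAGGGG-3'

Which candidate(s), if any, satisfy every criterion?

P1 (26 nt, A=6 T=11 G=7 C=2): GC 9/26 = 34.6%, outside 46.0–63.5% ✗; 3' end AGA has 1 G/C ✓; length 26, outside 23–24 ✗ — fails.
P2 (21 nt, A=4 T=7 G=4 C=6): GC 10/21 = 47.6% ✓; 3' end CTG has 2 G/C ✓; length 21, outside 23–24 ✗ — fails.
P3 (26 nt, A=4 T=5 G=12 C=5): GC 17/26 = 65.4%, outside 46.0–63.5% ✗; 3' end GGG has 3 G/C ✓; length 26, outside 23–24 ✗ — fails.

None of the candidates satisfy all criteria.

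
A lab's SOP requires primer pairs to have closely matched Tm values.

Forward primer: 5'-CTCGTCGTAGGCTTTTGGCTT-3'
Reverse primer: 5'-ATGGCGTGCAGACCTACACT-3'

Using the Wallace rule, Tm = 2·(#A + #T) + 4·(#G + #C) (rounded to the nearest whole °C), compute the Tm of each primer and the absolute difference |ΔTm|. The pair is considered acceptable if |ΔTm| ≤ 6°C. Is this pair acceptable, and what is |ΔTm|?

Forward: A=1 T=9 G=6 C=5 → Tm = 2·10 + 4·11 = 64°C.
Reverse: A=5 T=4 G=5 C=6 → Tm = 2·9 + 4·11 = 62°C.
|ΔTm| = |64 − 62| = 2°C, ≤ 6°C.

|ΔTm| = 2°C; the pair is acceptable.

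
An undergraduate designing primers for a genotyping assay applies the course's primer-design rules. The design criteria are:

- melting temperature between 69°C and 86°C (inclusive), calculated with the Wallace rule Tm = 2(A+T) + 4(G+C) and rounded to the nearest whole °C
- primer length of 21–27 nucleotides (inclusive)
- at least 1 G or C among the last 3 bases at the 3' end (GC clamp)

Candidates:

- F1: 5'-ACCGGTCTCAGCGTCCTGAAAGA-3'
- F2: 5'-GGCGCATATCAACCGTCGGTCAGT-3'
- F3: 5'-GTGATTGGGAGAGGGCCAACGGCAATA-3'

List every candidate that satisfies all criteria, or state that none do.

F1 (23 nt, A=6 T=4 G=6 C=7): Tm = 2·10 + 4·13 = 72°C ✓; length 23 ✓; 3' end AGA has 1 G/C ✓ — passes.
F2 (24 nt, A=5 T=5 G=7 C=7): Tm = 2·10 + 4·14 = 76°C ✓; length 24 ✓; 3' end AGT has 1 G/C ✓ — passes.
F3 (27 nt, A=8 T=4 G=11 C=4): Tm = 2·12 + 4·15 = 84°C ✓; length 27 ✓; 3' end ATA has 0 G/C, need ≥1 ✗ — fails.

F1 and F2.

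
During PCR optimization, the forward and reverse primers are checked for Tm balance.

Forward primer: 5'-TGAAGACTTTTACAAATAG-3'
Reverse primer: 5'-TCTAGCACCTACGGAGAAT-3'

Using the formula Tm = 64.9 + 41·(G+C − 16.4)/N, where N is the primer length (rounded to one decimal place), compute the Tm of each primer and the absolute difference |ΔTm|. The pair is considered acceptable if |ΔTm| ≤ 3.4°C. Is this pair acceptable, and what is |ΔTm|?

|ΔTm| = 8.6°C; the pair is not acceptable.

Forward: G+C = 5, N = 19 → Tm = 64.9 + 41·(5 − 16.4)/19 = 40.3°C.
Reverse: G+C = 9, N = 19 → Tm = 64.9 + 41·(9 − 16.4)/19 = 48.9°C.
|ΔTm| = |40.3 − 48.9| = 8.6°C, > 3.4°C.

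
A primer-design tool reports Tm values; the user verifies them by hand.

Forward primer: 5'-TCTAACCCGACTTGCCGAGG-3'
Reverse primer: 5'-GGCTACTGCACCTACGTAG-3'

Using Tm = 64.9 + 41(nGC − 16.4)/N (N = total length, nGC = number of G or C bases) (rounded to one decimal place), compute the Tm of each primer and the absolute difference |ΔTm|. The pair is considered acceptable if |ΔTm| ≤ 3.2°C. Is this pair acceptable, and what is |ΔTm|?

|ΔTm| = 2.7°C; the pair is acceptable.

Forward: G+C = 12, N = 20 → Tm = 64.9 + 41·(12 − 16.4)/20 = 55.9°C.
Reverse: G+C = 11, N = 19 → Tm = 64.9 + 41·(11 − 16.4)/19 = 53.2°C.
|ΔTm| = |55.9 − 53.2| = 2.7°C, ≤ 3.2°C.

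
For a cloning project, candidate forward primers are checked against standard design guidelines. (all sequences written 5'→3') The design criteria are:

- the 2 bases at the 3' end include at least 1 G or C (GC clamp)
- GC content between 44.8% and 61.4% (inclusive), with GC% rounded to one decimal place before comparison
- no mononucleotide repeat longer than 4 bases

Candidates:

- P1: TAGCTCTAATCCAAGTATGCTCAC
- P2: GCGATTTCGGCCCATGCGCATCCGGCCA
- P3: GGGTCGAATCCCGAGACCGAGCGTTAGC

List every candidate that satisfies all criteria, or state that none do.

P1 (24 nt, A=7 T=7 G=3 C=7): 3' end AC has 1 G/C ✓; GC 10/24 = 41.7%, outside 44.8–61.4% ✗; longest run = 2 ✓ — fails.
P2 (28 nt, A=4 T=5 G=8 C=11): 3' end CA has 1 G/C ✓; GC 19/28 = 67.9%, outside 44.8–61.4% ✗; longest run = 3 ✓ — fails.
P3 (28 nt, A=6 T=4 G=10 C=8): 3' end GC has 2 G/C ✓; GC 18/28 = 64.3%, outside 44.8–61.4% ✗; longest run = 3 ✓ — fails.

None of the candidates satisfy all criteria.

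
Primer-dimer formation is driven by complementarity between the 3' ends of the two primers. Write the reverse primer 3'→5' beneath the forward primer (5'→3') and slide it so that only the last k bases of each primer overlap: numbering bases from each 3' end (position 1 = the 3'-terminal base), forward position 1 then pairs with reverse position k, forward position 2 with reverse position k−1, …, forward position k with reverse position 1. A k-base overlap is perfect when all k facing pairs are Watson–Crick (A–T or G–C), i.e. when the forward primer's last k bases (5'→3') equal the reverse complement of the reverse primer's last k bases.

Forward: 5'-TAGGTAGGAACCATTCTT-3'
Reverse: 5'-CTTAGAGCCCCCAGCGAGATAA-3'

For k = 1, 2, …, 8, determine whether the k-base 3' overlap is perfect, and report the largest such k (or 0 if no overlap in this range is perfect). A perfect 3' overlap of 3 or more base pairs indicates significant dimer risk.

Last 8 bases (5'→3') — forward …CCATTCTT, reverse …CGAGATAA.
Reverse complement of the reverse primer's last 8 bases: TTATCTCG; its first k bases are the reverse complement of the reverse primer's last k bases, so a perfect k-base overlap needs the forward primer's last k bases to equal them.
Comparing (forward last k vs required): k=1: T vs T ✓; k=2: TT vs TT ✓; k=3: CTT vs TTA ✗; k=4: TCTT vs TTAT ✗; k=5: TTCTT vs TTATC ✗; k=6: ATTCTT vs TTATCT ✗; k=7: CATTCTT vs TTATCTC ✗; k=8: CCATTCTT vs TTATCTCG ✗.
Perfect overlaps at k = 1, 2; the largest is 2.

Longest perfect overlap: 2 complementary base pairs; below the dimer-risk threshold (threshold 3).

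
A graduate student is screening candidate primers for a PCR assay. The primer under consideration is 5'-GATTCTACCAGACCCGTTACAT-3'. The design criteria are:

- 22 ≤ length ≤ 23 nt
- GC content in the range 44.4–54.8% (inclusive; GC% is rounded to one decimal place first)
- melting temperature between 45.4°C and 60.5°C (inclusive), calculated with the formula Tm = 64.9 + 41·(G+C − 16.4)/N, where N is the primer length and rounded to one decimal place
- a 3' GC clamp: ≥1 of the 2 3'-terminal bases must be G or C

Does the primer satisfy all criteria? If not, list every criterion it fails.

Fails: GC clamp.

Base counts: A=6, T=6, G=3, C=7 (length 22).
length: length 22 ✓
GC content: GC 10/22 = 45.5% ✓
Tm: Tm = 64.9 + 41·(10 − 16.4)/22 = 53.0°C ✓
GC clamp: 3' end AT has 0 G/C, need ≥1 ✗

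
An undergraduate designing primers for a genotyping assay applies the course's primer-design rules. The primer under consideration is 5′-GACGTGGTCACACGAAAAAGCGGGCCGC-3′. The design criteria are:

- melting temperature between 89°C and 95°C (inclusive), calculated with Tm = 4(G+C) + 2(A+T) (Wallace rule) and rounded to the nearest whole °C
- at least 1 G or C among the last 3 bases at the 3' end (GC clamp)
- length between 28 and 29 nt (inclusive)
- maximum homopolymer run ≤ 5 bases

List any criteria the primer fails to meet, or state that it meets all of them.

Meets all criteria.

Base counts: A=8, T=2, G=10, C=8 (length 28).
Tm: Tm = 2·10 + 4·18 = 92°C ✓
GC clamp: 3' end CGC has 3 G/C ✓
length: length 28 ✓
homopolymer run: longest run = 5 ✓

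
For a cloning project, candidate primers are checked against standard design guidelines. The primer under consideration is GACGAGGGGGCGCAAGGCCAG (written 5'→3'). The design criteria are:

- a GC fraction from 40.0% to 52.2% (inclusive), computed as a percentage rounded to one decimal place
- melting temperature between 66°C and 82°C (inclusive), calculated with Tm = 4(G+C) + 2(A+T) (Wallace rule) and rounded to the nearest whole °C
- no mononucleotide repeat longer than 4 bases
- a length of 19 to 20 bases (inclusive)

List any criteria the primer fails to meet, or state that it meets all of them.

Base counts: A=5, T=0, G=11, C=5 (length 21).
GC content: GC 16/21 = 76.2%, outside 40.0–52.2% ✗
Tm: Tm = 2·5 + 4·16 = 74°C ✓
homopolymer run: longest run = 5, exceeds 4 ✗
length: length 21, outside 19–20 ✗

Fails: GC content, homopolymer run, length.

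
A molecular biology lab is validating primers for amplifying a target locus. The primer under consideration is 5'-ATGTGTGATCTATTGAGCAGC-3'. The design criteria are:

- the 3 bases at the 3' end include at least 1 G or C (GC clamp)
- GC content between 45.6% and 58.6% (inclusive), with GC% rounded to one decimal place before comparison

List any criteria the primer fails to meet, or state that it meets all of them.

Fails: GC content.

Base counts: A=5, T=7, G=6, C=3 (length 21).
GC clamp: 3' end AGC has 2 G/C ✓
GC content: GC 9/21 = 42.9%, outside 45.6–58.6% ✗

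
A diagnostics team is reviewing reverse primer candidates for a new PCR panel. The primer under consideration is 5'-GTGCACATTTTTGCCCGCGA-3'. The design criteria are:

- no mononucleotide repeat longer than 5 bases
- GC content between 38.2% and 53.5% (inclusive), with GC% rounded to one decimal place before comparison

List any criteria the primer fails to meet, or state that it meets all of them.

Fails: GC content.

Base counts: A=3, T=6, G=5, C=6 (length 20).
homopolymer run: longest run = 5 ✓
GC content: GC 11/20 = 55.0%, outside 38.2–53.5% ✗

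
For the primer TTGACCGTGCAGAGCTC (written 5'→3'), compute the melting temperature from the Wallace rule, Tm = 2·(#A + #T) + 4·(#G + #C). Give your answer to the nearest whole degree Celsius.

Base counts: A=3, T=4, G=5, C=5 (length 17).
Tm = 2·(3+4) + 4·(5+5) = 2·7 + 4·10 = 14 + 40 = 54°C.

54°C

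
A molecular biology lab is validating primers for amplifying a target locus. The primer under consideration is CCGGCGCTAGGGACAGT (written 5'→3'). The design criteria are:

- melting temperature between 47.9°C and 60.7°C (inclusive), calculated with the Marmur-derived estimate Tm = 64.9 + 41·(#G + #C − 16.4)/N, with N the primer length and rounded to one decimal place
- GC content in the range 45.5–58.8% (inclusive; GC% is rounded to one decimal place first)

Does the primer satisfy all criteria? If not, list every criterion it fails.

Fails: GC content.

Base counts: A=3, T=2, G=7, C=5 (length 17).
Tm: Tm = 64.9 + 41·(12 − 16.4)/17 = 54.3°C ✓
GC content: GC 12/17 = 70.6%, outside 45.5–58.8% ✗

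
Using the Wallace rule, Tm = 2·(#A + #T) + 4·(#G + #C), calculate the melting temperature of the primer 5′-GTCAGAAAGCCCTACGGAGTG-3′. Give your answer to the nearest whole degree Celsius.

66°C

Base counts: A=6, T=3, G=7, C=5 (length 21).
Tm = 2·(6+3) + 4·(7+5) = 2·9 + 4·12 = 18 + 48 = 66°C.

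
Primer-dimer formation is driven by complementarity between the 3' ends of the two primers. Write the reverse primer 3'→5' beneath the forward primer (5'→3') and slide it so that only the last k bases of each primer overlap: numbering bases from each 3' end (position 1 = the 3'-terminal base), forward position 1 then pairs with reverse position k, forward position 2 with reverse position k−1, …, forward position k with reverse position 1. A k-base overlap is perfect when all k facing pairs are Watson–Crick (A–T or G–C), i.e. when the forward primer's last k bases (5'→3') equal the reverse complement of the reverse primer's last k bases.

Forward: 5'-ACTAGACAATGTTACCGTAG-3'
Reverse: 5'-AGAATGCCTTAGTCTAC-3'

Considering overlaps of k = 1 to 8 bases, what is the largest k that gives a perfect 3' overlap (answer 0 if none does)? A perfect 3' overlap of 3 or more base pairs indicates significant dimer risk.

Longest perfect overlap: 4 complementary base pairs; significant dimer risk (threshold 3).

Last 8 bases (5'→3') — forward …TACCGTAG, reverse …TAGTCTAC.
Reverse complement of the reverse primer's last 8 bases: GTAGACTA; its first k bases are the reverse complement of the reverse primer's last k bases, so a perfect k-base overlap needs the forward primer's last k bases to equal them.
Comparing (forward last k vs required): k=1: G vs G ✓; k=2: AG vs GT ✗; k=3: TAG vs GTA ✗; k=4: GTAG vs GTAG ✓; k=5: CGTAG vs GTAGA ✗; k=6: CCGTAG vs GTAGAC ✗; k=7: ACCGTAG vs GTAGACT ✗; k=8: TACCGTAG vs GTAGACTA ✗.
Perfect overlaps at k = 1, 4; the largest is 4.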